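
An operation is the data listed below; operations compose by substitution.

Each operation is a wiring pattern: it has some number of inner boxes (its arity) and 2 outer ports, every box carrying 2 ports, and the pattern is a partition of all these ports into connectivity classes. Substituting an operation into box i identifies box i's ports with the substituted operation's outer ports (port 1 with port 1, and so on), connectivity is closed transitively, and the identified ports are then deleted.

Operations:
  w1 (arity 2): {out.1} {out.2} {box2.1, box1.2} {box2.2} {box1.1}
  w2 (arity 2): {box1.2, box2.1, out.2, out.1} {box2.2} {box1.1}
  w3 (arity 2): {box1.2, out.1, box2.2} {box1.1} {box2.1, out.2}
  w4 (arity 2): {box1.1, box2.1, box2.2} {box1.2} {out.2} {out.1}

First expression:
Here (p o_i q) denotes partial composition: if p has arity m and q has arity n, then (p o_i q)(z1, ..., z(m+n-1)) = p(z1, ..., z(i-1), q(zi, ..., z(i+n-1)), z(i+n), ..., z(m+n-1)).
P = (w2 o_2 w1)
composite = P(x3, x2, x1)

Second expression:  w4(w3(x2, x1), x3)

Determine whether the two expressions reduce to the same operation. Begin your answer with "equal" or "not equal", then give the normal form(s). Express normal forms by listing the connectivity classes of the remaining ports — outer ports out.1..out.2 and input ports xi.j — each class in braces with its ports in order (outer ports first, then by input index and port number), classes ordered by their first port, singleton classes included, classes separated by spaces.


Reducing the first expression gives {out.1, out.2, x3.2} {x1.1, x2.2} {x1.2} {x2.1} {x3.1}
Reducing the second expression gives {out.1} {out.2} {x1.1} {x1.2, x2.2, x3.1, x3.2} {x2.1}
They disagree, so not equal.

not equal: they reduce to {out.1, out.2, x3.2} {x1.1, x2.2} {x1.2} {x2.1} {x3.1} and {out.1} {out.2} {x1.1} {x1.2, x2.2, x3.1, x3.2} {x2.1}


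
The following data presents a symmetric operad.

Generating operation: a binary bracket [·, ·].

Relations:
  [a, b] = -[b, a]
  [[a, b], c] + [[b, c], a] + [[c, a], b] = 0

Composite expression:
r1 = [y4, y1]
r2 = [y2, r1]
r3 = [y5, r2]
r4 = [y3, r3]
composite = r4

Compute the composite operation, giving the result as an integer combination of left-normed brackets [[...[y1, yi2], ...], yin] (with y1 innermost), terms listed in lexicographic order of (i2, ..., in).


[[[[y1, y4], y2], y5], y3]


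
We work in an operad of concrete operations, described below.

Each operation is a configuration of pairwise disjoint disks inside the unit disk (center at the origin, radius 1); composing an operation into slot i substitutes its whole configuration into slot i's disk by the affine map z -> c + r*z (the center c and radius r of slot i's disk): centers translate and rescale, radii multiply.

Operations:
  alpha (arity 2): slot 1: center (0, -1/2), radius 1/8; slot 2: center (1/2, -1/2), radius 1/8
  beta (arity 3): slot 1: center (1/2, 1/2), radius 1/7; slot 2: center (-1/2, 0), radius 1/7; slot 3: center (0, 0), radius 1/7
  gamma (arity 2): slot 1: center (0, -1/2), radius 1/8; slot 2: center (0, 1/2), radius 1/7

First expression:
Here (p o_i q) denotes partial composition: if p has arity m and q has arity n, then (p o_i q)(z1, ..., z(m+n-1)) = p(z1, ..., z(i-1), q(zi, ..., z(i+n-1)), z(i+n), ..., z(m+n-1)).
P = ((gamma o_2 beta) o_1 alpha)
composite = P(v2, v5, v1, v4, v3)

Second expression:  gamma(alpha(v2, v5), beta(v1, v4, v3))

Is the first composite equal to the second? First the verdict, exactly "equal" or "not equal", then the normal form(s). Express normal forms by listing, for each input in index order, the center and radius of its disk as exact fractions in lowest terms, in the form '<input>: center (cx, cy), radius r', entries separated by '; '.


equal: each reduces to v1: center (1/14, 4/7), radius 1/49; v2: center (0, -9/16), radius 1/64; v3: center (0, 1/2), radius 1/49; v4: center (-1/14, 1/2), radius 1/49; v5: center (1/16, -9/16), radius 1/64

In normal form, the first expression is v1: center (1/14, 4/7), radius 1/49; v2: center (0, -9/16), radius 1/64; v3: center (0, 1/2), radius 1/49; v4: center (-1/14, 1/2), radius 1/49; v5: center (1/16, -9/16), radius 1/64
In normal form, the second expression is v1: center (1/14, 4/7), radius 1/49; v2: center (0, -9/16), radius 1/64; v3: center (0, 1/2), radius 1/49; v4: center (-1/14, 1/2), radius 1/49; v5: center (1/16, -9/16), radius 1/64
Both agree, so they are equal.


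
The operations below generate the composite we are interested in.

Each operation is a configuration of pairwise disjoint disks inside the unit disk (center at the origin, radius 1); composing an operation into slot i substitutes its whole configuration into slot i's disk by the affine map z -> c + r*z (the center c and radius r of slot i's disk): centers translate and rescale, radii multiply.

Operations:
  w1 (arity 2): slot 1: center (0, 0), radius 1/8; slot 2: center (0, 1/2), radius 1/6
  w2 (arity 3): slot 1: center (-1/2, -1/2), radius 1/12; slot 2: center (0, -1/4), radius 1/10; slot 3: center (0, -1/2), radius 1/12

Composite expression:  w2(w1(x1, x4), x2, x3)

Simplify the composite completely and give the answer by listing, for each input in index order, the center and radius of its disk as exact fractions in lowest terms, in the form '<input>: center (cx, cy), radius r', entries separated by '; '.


x1: center (-1/2, -1/2), radius 1/96; x2: center (0, -1/4), radius 1/10; x3: center (0, -1/2), radius 1/12; x4: center (-1/2, -11/24), radius 1/72


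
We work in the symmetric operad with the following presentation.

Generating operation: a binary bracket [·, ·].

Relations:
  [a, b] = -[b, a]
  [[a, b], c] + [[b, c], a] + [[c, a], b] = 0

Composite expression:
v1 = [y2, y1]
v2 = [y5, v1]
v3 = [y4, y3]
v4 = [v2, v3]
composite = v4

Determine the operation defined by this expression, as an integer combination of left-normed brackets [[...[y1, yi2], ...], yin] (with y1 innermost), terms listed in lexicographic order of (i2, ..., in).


-[[[[y1, y2], y5], y3], y4] + [[[[y1, y2], y5], y4], y3]


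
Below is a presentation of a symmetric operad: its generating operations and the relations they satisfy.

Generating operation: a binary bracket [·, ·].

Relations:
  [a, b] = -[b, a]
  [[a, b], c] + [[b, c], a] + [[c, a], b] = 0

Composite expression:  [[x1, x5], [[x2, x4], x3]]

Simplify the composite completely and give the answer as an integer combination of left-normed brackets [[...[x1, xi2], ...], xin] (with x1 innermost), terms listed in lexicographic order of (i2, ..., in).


[[[[x1, x5], x2], x4], x3] - [[[[x1, x5], x3], x2], x4] + [[[[x1, x5], x3], x4], x2] - [[[[x1, x5], x4], x2], x3]

Antisymmetry and Jacobi reduce to x1-anchored left-normed brackets.
Composite bracket: [[x1, x5], [[x2, x4], x3]]
Expanding via [a, b] = ab - ba: 16 signed words (2^4 = 16).
Only words starting with x1 matter:
  sign of x1x5x2x4x3 is +1, so it contributes +[[[[x1, x5], x2], x4], x3]
  sign of x1x5x3x2x4 is -1, so it contributes -[[[[x1, x5], x3], x2], x4]
  sign of x1x5x3x4x2 is +1, so it contributes +[[[[x1, x5], x3], x4], x2]
  sign of x1x5x4x2x3 is -1, so it contributes -[[[[x1, x5], x4], x2], x3]


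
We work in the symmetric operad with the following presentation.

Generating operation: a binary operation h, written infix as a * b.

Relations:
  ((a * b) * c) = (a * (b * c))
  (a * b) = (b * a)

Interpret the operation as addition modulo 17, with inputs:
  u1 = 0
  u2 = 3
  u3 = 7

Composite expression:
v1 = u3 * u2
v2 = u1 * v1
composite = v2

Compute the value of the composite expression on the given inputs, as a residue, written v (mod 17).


10 (mod 17)

(u3 * u2) = 10
(u1 * (u3 * u2)) = 10


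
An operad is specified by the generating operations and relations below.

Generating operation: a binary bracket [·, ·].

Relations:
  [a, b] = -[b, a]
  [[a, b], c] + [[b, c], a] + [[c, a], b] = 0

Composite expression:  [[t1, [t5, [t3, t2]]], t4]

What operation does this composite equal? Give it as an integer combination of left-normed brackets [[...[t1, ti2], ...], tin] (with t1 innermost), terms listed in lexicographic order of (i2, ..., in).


Left-normed coefficients sit on the t1-initial expansion words.
Composite bracket: [[t1, [t5, [t3, t2]]], t4]
Each bracket splits as ab - ba, giving 16 signed words (2^4 = 16).
The t1-initial words carry the normal form:
  from t1t2t3t5t4, sign +1: term +[[[[t1, t2], t3], t5], t4]
  from t1t3t2t5t4, sign -1: term -[[[[t1, t3], t2], t5], t4]
  from t1t5t2t3t4, sign -1: term -[[[[t1, t5], t2], t3], t4]
  from t1t5t3t2t4, sign +1: term +[[[[t1, t5], t3], t2], t4]

[[[[t1, t2], t3], t5], t4] - [[[[t1, t3], t2], t5], t4] - [[[[t1, t5], t2], t3], t4] + [[[[t1, t5], t3], t2], t4]


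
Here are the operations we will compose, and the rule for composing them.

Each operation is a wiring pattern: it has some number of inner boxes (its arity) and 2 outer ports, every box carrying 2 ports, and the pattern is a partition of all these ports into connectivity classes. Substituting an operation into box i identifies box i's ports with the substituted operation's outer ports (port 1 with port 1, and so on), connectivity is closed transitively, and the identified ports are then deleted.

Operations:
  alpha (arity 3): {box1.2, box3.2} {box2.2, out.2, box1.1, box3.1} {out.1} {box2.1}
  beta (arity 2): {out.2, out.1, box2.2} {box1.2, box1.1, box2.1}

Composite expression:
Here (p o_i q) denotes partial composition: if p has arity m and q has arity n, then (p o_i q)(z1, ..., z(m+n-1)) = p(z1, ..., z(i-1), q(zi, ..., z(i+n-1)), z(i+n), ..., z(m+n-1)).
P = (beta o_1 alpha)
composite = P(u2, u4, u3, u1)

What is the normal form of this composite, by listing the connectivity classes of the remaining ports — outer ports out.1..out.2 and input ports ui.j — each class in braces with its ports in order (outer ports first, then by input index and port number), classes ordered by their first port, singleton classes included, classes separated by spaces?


Reachability decides: close wires over beta-identified ports.
stage alpha: inputs (u2, u4, u3), connectivity {out.1} {out.2, u2.1, u3.1, u4.2} {u2.2, u3.2} {u4.1}, out.j its boundary
stage beta: inputs (u2, u4, u3, u1), connectivity {out.1, out.2, u1.2} {u1.1, u2.1, u3.1, u4.2} {u2.2, u3.2} {u4.1}, out.j its boundary

{out.1, out.2, u1.2} {u1.1, u2.1, u3.1, u4.2} {u2.2, u3.2} {u4.1}


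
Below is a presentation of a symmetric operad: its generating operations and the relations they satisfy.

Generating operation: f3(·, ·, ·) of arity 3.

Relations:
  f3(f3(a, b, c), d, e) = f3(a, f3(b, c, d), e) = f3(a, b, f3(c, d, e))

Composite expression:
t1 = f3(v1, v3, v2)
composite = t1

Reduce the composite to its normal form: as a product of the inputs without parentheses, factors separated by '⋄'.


Every regrouping of f3 is equal, so read the v-inputs in written order.
f3(v1, v3, v2) spells out as v1 ⋄ v3 ⋄ v2

v1 ⋄ v3 ⋄ v2


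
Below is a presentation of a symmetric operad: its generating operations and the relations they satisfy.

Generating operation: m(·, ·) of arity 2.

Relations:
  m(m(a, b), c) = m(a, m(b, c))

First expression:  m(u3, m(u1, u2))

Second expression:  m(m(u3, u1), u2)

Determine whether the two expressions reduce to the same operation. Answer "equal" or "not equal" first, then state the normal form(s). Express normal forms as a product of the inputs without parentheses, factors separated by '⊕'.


equal: each reduces to u3 ⊕ u1 ⊕ u2


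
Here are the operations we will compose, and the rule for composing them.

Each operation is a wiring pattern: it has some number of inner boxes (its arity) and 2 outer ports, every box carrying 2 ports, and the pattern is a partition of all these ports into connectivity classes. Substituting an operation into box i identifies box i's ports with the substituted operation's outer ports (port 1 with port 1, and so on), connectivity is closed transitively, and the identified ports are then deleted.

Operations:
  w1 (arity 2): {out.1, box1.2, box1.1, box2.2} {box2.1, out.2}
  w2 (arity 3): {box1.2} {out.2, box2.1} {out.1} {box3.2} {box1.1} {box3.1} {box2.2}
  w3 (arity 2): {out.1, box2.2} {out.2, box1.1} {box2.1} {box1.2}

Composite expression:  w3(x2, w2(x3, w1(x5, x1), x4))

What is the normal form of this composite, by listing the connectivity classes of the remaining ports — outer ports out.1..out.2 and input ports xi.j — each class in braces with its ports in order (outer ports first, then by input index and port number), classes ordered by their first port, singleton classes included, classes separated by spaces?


Connectivity passes through glued w3-boundaries; trace each wire chain.
the subtree at w1 composes to {out.1, x1.2, x5.1, x5.2} {out.2, x1.1} on (x5, x1); out.j = own outer ports
the subtree at w2 composes to {out.1} {out.2, x1.2, x5.1, x5.2} {x1.1} {x3.1} {x3.2} {x4.1} {x4.2} on (x3, x5, x1, x4); out.j = own outer ports
the subtree at w3 composes to {out.1, x1.2, x5.1, x5.2} {out.2, x2.1} {x1.1} {x2.2} {x3.1} {x3.2} {x4.1} {x4.2} on (x2, x3, x5, x1, x4); out.j = own outer ports

{out.1, x1.2, x5.1, x5.2} {out.2, x2.1} {x1.1} {x2.2} {x3.1} {x3.2} {x4.1} {x4.2}


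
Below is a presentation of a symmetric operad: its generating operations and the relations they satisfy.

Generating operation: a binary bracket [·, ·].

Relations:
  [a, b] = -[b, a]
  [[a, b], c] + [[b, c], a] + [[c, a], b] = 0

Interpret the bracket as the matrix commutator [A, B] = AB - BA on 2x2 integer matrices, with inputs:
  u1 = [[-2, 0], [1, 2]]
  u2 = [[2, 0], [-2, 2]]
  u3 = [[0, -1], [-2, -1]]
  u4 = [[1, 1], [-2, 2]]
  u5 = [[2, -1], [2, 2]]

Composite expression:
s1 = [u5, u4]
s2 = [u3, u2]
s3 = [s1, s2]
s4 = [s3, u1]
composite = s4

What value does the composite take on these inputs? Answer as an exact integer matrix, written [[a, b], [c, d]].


[[4, 16], [36, -4]]

[u5, u4] = [[0, -1], [-2, 0]]
[u3, u2] = [[2, 0], [2, -2]]
[[u5, u4], [u3, u2]] = [[-2, 4], [-8, 2]]
[[[u5, u4], [u3, u2]], u1] = [[4, 16], [36, -4]]


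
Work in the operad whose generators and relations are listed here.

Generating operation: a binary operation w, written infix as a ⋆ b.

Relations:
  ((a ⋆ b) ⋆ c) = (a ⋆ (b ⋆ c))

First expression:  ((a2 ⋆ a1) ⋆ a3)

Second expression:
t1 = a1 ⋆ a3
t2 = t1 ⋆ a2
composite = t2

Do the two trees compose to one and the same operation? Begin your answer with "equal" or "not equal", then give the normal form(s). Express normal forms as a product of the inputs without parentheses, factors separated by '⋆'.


not equal; the first gives a2 ⋆ a1 ⋆ a3 and the second a1 ⋆ a3 ⋆ a2

The first expression, normalized: a2 ⋆ a1 ⋆ a3
The second expression, normalized: a1 ⋆ a3 ⋆ a2
No match — not equal.


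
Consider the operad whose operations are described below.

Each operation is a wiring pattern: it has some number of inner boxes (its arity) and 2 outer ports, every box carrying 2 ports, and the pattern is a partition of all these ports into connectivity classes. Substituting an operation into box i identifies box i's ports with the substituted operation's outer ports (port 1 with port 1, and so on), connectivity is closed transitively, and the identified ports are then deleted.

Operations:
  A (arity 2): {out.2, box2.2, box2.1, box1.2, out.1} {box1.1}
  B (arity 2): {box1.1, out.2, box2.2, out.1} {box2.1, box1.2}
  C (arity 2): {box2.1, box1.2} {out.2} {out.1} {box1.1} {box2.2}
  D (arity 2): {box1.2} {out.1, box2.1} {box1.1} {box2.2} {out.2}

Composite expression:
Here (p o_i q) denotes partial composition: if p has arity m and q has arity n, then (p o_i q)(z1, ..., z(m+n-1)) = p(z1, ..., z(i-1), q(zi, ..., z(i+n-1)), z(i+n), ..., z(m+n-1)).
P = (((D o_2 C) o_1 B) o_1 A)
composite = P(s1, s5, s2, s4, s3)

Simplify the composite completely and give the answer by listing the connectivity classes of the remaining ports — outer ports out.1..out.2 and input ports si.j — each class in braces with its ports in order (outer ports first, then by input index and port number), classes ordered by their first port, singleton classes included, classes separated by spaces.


After gluing at D, chains via deleted ports link the s-ports.
through A, on inputs (s1, s5): {out.1, out.2, s1.2, s5.1, s5.2} {s1.1} (out.j = stage outer ports)
through B, on inputs (s1, s5, s2): {out.1, out.2, s1.2, s2.1, s2.2, s5.1, s5.2} {s1.1} (out.j = stage outer ports)
through C, on inputs (s4, s3): {out.1} {out.2} {s3.1, s4.2} {s3.2} {s4.1} (out.j = stage outer ports)
through D, on inputs (s1, s5, s2, s4, s3): {out.1} {out.2} {s1.1} {s1.2, s2.1, s2.2, s5.1, s5.2} {s3.1, s4.2} {s3.2} {s4.1} (out.j = stage outer ports)

{out.1} {out.2} {s1.1} {s1.2, s2.1, s2.2, s5.1, s5.2} {s3.1, s4.2} {s3.2} {s4.1}


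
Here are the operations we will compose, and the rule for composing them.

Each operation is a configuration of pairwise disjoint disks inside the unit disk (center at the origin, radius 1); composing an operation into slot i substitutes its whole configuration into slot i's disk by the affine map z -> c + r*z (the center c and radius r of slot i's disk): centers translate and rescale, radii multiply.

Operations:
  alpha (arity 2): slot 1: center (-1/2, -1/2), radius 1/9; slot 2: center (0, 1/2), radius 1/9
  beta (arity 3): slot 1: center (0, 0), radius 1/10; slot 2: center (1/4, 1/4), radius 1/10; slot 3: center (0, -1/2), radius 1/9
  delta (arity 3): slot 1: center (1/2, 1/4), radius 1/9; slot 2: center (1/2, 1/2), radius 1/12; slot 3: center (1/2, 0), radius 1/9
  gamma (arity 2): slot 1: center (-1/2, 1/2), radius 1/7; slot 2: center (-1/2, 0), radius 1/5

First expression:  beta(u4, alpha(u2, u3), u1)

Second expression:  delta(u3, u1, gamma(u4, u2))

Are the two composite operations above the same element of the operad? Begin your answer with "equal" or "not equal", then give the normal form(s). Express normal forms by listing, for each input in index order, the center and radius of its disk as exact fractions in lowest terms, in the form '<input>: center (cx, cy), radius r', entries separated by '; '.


not equal — first u1: center (0, -1/2), radius 1/9; u2: center (1/5, 1/5), radius 1/90; u3: center (1/4, 3/10), radius 1/90; u4: center (0, 0), radius 1/10, second u1: center (1/2, 1/2), radius 1/12; u2: center (4/9, 0), radius 1/45; u3: center (1/2, 1/4), radius 1/9; u4: center (4/9, 1/18), radius 1/63


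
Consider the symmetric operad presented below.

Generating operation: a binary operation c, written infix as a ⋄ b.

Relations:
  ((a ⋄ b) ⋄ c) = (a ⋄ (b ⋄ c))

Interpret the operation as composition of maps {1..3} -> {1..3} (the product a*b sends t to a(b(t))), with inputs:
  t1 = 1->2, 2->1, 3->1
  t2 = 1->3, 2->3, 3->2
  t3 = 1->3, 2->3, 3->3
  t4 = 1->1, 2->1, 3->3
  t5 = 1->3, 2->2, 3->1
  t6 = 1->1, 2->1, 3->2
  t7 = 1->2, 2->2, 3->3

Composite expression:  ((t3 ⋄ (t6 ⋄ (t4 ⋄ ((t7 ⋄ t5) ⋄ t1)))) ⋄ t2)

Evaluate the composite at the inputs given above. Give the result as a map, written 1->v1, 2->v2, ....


1->3, 2->3, 3->3


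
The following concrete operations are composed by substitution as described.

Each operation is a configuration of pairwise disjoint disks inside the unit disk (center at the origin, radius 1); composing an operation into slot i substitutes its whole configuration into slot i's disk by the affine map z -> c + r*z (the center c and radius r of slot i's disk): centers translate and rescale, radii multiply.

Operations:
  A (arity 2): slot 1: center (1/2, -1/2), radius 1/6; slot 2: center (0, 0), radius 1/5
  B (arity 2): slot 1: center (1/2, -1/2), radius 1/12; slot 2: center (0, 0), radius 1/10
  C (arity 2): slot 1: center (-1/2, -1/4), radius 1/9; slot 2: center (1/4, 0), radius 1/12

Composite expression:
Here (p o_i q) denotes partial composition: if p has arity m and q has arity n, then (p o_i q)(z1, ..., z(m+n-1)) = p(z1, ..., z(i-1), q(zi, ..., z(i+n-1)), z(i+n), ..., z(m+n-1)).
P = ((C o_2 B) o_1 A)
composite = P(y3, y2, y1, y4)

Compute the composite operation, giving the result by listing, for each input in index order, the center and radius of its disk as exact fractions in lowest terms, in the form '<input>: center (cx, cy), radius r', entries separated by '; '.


y1: center (7/24, -1/24), radius 1/144; y2: center (-1/2, -1/4), radius 1/45; y3: center (-4/9, -11/36), radius 1/54; y4: center (1/4, 0), radius 1/120

Follow each y-input down from C: c' goes to c + r*c', radius to r*r'.
y3 passes through 2 substitutions, ending at center (-4/9, -11/36), radius 1/54
y2 passes through 2 substitutions, ending at center (-1/2, -1/4), radius 1/45
y1 passes through 2 substitutions, ending at center (7/24, -1/24), radius 1/144
y4 passes through 2 substitutions, ending at center (1/4, 0), radius 1/120


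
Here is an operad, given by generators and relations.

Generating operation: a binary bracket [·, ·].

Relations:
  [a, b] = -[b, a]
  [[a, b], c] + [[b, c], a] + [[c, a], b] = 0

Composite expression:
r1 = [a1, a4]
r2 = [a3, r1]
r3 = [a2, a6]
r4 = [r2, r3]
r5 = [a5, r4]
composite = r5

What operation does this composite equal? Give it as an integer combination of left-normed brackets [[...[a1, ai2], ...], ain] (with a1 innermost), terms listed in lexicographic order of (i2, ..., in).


[[[[[a1, a4], a3], a2], a6], a5] - [[[[[a1, a4], a3], a6], a2], a5]

Left-normed coefficients sit on the a1-initial expansion words.
Composite bracket: [a5, [[a3, [a1, a4]], [a2, a6]]]
Applying ab - ba throughout gives 32 signed words (2^5 = 32).
The a1-initial words carry the normal form:
  from a1a4a3a2a6a5, sign +1: term +[[[[[a1, a4], a3], a2], a6], a5]
  from a1a4a3a6a2a5, sign -1: term -[[[[[a1, a4], a3], a6], a2], a5]


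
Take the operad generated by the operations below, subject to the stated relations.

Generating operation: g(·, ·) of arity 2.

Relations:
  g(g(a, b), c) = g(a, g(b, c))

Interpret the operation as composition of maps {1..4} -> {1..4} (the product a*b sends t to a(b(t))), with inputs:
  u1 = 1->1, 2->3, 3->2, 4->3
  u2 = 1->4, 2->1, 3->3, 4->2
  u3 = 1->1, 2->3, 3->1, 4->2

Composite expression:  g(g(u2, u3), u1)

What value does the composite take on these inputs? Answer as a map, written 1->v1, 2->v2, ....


g(u2, u3) = 1->4, 2->3, 3->4, 4->1
g(g(u2, u3), u1) = 1->4, 2->4, 3->3, 4->4

1->4, 2->4, 3->3, 4->4


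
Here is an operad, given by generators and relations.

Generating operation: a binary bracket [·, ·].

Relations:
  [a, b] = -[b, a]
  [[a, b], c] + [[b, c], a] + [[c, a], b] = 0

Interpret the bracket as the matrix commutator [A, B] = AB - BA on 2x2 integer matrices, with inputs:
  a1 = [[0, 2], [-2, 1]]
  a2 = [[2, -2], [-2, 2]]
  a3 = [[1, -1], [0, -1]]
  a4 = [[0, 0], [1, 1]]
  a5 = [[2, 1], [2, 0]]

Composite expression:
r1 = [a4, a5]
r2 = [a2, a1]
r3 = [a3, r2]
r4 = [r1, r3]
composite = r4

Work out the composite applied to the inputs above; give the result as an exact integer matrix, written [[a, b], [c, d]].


[[-44, -28], [-24, 44]]

[a4, a5] = [[-1, -1], [4, 1]]
[a2, a1] = [[8, -2], [2, -8]]
[a3, [a2, a1]] = [[-2, 12], [-4, 2]]
[[a4, a5], [a3, [a2, a1]]] = [[-44, -28], [-24, 44]]


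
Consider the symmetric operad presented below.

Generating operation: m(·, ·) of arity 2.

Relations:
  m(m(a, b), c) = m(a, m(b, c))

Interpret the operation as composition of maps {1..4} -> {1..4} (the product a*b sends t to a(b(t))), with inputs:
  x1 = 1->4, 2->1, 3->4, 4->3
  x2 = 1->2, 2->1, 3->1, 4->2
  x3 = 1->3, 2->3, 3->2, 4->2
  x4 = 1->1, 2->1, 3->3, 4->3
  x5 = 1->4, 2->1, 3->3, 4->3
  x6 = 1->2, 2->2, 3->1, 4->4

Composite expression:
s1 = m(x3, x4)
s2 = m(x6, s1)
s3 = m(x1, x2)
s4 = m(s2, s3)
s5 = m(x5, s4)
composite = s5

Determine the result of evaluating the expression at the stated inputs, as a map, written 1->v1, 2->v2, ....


1->4, 2->1, 3->1, 4->4


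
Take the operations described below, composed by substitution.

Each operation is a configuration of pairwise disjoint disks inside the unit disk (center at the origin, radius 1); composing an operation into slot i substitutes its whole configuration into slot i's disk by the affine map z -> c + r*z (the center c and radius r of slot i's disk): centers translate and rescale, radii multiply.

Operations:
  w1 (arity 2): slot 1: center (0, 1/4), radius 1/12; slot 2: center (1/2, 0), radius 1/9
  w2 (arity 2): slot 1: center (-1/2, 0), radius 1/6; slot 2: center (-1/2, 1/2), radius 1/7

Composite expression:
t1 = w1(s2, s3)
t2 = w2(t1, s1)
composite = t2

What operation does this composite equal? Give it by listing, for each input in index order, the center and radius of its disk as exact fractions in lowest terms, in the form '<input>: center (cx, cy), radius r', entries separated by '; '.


Each s-disk chains the slot maps above it in w2; radii multiply.
s2: after 2 affine steps, its disk has center (-1/2, 1/24), radius 1/72
s3: after 2 affine steps, its disk has center (-5/12, 0), radius 1/54
s1: after 1 affine step, its disk has center (-1/2, 1/2), radius 1/7

s1: center (-1/2, 1/2), radius 1/7; s2: center (-1/2, 1/24), radius 1/72; s3: center (-5/12, 0), radius 1/54


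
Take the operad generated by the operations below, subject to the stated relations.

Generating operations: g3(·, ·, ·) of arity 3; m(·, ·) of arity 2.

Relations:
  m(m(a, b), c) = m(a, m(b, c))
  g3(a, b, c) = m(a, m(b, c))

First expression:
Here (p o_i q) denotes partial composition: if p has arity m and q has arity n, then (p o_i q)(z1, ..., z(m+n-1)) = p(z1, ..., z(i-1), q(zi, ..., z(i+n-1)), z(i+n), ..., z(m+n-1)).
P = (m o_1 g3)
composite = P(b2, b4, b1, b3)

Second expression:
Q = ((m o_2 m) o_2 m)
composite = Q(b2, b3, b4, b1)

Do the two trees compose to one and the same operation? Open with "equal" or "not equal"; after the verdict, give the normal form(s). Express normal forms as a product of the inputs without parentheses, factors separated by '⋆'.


Reducing the first expression gives b2 ⋆ b4 ⋆ b1 ⋆ b3
Reducing the second expression gives b2 ⋆ b3 ⋆ b4 ⋆ b1
The normal forms differ: not equal.

not equal: they reduce to b2 ⋆ b4 ⋆ b1 ⋆ b3 and b2 ⋆ b3 ⋆ b4 ⋆ b1


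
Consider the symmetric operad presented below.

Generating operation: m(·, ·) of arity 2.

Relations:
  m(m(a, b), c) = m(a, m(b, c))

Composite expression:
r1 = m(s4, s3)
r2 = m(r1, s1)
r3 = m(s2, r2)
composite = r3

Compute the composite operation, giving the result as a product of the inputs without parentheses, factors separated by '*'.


Under associativity of m, the answer is the s's in reading order.
m(s4, s3) linearizes to s4 * s3
m(m(s4, s3), s1) linearizes to s4 * s3 * s1
m(s2, m(m(s4, s3), s1)) linearizes to s2 * s4 * s3 * s1

s2 * s4 * s3 * s1


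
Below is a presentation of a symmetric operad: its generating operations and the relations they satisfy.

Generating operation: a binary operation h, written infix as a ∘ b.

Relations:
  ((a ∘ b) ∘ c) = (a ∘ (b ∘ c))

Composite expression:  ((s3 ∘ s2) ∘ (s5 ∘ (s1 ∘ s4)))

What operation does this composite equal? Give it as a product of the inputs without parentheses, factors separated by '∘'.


s3 ∘ s2 ∘ s5 ∘ s1 ∘ s4

All parenthesizations of h agree; list the s-inputs left to right.
(s3 ∘ s2) unparenthesizes to s3 ∘ s2
(s1 ∘ s4) unparenthesizes to s1 ∘ s4
(s5 ∘ (s1 ∘ s4)) unparenthesizes to s5 ∘ s1 ∘ s4
((s3 ∘ s2) ∘ (s5 ∘ (s1 ∘ s4))) unparenthesizes to s3 ∘ s2 ∘ s5 ∘ s1 ∘ s4


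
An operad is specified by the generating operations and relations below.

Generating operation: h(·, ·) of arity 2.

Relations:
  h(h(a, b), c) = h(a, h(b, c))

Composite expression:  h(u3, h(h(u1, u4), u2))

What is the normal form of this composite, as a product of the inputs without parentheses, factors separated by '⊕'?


u3 ⊕ u1 ⊕ u4 ⊕ u2


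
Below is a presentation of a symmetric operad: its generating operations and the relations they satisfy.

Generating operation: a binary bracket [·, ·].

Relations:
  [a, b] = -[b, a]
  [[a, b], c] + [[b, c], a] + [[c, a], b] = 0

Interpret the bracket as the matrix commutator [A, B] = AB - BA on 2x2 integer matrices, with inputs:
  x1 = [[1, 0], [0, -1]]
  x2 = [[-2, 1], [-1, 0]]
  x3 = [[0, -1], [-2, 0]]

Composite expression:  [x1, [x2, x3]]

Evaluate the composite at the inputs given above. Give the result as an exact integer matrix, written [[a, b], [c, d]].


[[0, 4], [8, 0]]


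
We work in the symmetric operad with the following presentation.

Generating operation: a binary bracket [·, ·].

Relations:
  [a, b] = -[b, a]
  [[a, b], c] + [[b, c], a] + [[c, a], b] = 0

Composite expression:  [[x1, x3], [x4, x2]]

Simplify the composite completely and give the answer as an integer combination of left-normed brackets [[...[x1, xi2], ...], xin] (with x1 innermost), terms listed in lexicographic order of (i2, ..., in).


-[[[x1, x3], x2], x4] + [[[x1, x3], x4], x2]

Expand each bracket as ab - ba; the x1-initial words give the coefficients.
Composite bracket: [[x1, x3], [x4, x2]]
Expanding via [a, b] = ab - ba: 8 signed words (2^3 = 8).
Coefficients come from the x1-initial words:
  the word x1x3x2x4 carries sign -1 and contributes -[[[x1, x3], x2], x4]
  the word x1x3x4x2 carries sign +1 and contributes +[[[x1, x3], x4], x2]


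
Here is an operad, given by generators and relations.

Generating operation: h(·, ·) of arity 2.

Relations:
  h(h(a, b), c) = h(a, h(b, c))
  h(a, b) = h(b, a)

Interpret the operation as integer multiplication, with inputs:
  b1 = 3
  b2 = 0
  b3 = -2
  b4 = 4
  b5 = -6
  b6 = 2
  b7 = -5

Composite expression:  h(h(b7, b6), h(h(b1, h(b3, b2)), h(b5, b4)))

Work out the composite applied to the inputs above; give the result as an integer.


h(b7, b6) = -10
h(b3, b2) = 0
h(b1, h(b3, b2)) = 0
h(b5, b4) = -24
h(h(b1, h(b3, b2)), h(b5, b4)) = 0
h(h(b7, b6), h(h(b1, h(b3, b2)), h(b5, b4))) = 0

0


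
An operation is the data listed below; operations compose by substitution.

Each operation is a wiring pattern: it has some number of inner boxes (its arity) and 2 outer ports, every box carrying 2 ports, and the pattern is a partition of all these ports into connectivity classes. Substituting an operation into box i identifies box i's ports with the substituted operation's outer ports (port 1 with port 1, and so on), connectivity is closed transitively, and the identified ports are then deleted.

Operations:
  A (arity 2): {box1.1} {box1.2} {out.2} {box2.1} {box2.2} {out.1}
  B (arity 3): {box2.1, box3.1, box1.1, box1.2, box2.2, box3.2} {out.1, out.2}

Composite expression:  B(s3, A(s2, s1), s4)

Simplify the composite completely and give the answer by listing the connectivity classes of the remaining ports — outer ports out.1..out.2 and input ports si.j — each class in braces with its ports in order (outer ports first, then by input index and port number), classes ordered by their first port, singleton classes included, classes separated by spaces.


Two ports join when wires chain via B-identified ports.
A over (s2, s1) gives {out.1} {out.2} {s1.1} {s1.2} {s2.1} {s2.2}, out.j being that stage's outer ports
B over (s3, s2, s1, s4) gives {out.1, out.2} {s1.1} {s1.2} {s2.1} {s2.2} {s3.1, s3.2, s4.1, s4.2}, out.j being that stage's outer ports

{out.1, out.2} {s1.1} {s1.2} {s2.1} {s2.2} {s3.1, s3.2, s4.1, s4.2}


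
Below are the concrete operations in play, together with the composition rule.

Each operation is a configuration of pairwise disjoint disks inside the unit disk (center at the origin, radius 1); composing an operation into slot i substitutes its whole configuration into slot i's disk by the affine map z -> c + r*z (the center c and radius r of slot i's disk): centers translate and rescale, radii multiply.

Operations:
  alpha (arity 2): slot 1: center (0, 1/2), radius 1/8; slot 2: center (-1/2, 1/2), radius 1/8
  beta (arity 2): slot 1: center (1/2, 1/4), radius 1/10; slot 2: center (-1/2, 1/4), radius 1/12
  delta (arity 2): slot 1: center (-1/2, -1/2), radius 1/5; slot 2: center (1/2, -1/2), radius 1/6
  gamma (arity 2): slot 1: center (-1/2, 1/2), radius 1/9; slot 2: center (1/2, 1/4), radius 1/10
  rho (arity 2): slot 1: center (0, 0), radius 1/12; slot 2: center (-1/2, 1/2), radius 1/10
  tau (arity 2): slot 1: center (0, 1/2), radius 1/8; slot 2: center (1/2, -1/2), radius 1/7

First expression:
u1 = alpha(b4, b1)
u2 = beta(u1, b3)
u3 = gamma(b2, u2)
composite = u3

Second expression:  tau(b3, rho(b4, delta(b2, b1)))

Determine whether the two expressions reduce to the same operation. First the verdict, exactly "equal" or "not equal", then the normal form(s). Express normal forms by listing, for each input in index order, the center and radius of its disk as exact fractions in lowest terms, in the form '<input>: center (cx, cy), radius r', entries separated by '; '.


The first expression reduces to b1: center (109/200, 7/25), radius 1/800; b2: center (-1/2, 1/2), radius 1/9; b3: center (9/20, 11/40), radius 1/120; b4: center (11/20, 7/25), radius 1/800
The second expression reduces to b1: center (61/140, -61/140), radius 1/420; b2: center (59/140, -61/140), radius 1/350; b3: center (0, 1/2), radius 1/8; b4: center (1/2, -1/2), radius 1/84
The forms do not match — not equal.

not equal; first: b1: center (109/200, 7/25), radius 1/800; b2: center (-1/2, 1/2), radius 1/9; b3: center (9/20, 11/40), radius 1/120; b4: center (11/20, 7/25), radius 1/800; second: b1: center (61/140, -61/140), radius 1/420; b2: center (59/140, -61/140), radius 1/350; b3: center (0, 1/2), radius 1/8; b4: center (1/2, -1/2), radius 1/84


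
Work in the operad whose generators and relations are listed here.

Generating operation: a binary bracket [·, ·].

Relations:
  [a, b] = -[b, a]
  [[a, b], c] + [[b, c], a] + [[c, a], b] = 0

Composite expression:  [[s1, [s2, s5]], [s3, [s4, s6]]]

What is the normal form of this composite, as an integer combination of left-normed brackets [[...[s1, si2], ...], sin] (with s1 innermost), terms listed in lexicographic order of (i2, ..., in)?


In the tensor algebra, words opening s1 carry the s1-anchored form.
Composite bracket: [[s1, [s2, s5]], [s3, [s4, s6]]]
Each bracket splits as ab - ba, giving 32 signed words (2^5 = 32).
The s1-initial words carry the normal form:
  s1s2s5s3s4s6 appears with sign +1, giving the term +[[[[[s1, s2], s5], s3], s4], s6]
  s1s2s5s3s6s4 appears with sign -1, giving the term -[[[[[s1, s2], s5], s3], s6], s4]
  s1s2s5s4s6s3 appears with sign -1, giving the term -[[[[[s1, s2], s5], s4], s6], s3]
  s1s2s5s6s4s3 appears with sign +1, giving the term +[[[[[s1, s2], s5], s6], s4], s3]
  s1s5s2s3s4s6 appears with sign -1, giving the term -[[[[[s1, s5], s2], s3], s4], s6]
  s1s5s2s3s6s4 appears with sign +1, giving the term +[[[[[s1, s5], s2], s3], s6], s4]
  s1s5s2s4s6s3 appears with sign +1, giving the term +[[[[[s1, s5], s2], s4], s6], s3]
  s1s5s2s6s4s3 appears with sign -1, giving the term -[[[[[s1, s5], s2], s6], s4], s3]

[[[[[s1, s2], s5], s3], s4], s6] - [[[[[s1, s2], s5], s3], s6], s4] - [[[[[s1, s2], s5], s4], s6], s3] + [[[[[s1, s2], s5], s6], s4], s3] - [[[[[s1, s5], s2], s3], s4], s6] + [[[[[s1, s5], s2], s3], s6], s4] + [[[[[s1, s5], s2], s4], s6], s3] - [[[[[s1, s5], s2], s6], s4], s3]


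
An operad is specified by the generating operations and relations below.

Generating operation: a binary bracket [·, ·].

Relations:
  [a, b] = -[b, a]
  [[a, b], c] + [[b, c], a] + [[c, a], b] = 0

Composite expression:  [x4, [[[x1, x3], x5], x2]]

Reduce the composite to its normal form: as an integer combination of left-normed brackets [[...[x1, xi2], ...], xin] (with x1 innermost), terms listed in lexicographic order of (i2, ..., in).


-[[[[x1, x3], x5], x2], x4]

Skip Jacobi rewriting: expand, keep x1-initial words, read off terms.
Composite bracket: [x4, [[[x1, x3], x5], x2]]
The bracket unfolds into 16 signed words via [a, b] = ab - ba (2^4 = 16).
Collect the words opening with x1:
  the word x1x3x5x2x4 carries sign -1 and contributes -[[[[x1, x3], x5], x2], x4]


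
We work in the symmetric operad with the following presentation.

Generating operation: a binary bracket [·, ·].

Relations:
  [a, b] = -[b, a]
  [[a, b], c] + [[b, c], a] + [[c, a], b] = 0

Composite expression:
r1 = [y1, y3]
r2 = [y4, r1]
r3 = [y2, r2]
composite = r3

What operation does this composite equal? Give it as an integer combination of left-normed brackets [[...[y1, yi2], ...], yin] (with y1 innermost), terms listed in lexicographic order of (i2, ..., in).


[[[y1, y3], y4], y2]

Skip Jacobi rewriting: expand, keep y1-initial words, read off terms.
Composite bracket: [y2, [y4, [y1, y3]]]
Expanding via [a, b] = ab - ba: 8 signed words (2^3 = 8).
Keep just the words that open with y1:
  y1y3y4y2 appears with sign +1, giving the term +[[[y1, y3], y4], y2]


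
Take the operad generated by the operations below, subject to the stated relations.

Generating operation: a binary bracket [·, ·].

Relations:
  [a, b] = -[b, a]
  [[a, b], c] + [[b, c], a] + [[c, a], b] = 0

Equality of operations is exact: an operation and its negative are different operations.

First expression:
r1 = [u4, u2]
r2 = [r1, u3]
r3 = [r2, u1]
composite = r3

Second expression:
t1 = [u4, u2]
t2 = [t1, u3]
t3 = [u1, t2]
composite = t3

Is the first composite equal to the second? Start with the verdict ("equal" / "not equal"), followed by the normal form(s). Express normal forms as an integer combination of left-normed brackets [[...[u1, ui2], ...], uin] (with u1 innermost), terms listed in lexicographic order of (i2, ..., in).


not equal; first: [[[u1, u2], u4], u3] - [[[u1, u3], u2], u4] + [[[u1, u3], u4], u2] - [[[u1, u4], u2], u3]; second: -[[[u1, u2], u4], u3] + [[[u1, u3], u2], u4] - [[[u1, u3], u4], u2] + [[[u1, u4], u2], u3]


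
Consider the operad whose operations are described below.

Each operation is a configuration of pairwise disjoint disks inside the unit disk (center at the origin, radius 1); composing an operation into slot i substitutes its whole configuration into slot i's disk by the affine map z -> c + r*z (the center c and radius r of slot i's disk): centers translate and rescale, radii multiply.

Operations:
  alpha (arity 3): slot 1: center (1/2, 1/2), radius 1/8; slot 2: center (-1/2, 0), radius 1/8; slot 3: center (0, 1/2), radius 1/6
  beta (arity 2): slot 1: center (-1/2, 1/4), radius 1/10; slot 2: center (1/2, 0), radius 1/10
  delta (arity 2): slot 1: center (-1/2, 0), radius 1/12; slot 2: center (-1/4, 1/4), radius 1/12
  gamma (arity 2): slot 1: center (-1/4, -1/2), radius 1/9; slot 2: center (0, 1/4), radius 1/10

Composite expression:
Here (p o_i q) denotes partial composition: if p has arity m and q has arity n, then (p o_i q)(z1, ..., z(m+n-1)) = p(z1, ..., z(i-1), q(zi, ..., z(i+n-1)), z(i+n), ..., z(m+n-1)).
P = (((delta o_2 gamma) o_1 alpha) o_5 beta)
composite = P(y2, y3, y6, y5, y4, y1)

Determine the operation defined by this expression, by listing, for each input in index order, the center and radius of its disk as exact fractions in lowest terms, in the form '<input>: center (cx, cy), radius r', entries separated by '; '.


Follow each y-input down from delta: c' goes to c + r*c', radius to r*r'.
input y2: composing its 2 substitution steps yields center (-11/24, 1/24), radius 1/96
input y3: composing its 2 substitution steps yields center (-13/24, 0), radius 1/96
input y6: composing its 2 substitution steps yields center (-1/2, 1/24), radius 1/72
input y5: composing its 2 substitution steps yields center (-13/48, 5/24), radius 1/108
input y4: composing its 3 substitution steps yields center (-61/240, 131/480), radius 1/1200
input y1: composing its 3 substitution steps yields center (-59/240, 13/48), radius 1/1200

y1: center (-59/240, 13/48), radius 1/1200; y2: center (-11/24, 1/24), radius 1/96; y3: center (-13/24, 0), radius 1/96; y4: center (-61/240, 131/480), radius 1/1200; y5: center (-13/48, 5/24), radius 1/108; y6: center (-1/2, 1/24), radius 1/72


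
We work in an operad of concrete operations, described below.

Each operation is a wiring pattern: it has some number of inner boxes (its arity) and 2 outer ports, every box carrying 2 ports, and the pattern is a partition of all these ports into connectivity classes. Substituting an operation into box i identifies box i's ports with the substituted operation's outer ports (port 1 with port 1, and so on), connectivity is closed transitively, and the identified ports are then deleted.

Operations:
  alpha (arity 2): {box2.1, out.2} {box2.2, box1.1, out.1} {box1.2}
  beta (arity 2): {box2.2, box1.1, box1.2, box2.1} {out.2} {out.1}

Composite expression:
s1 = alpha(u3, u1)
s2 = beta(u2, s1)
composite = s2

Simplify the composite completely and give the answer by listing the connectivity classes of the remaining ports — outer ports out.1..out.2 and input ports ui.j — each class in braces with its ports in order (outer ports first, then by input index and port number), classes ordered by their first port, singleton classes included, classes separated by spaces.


Connectivity passes through glued beta-boundaries; trace each wire chain.
the subtree at alpha composes to {out.1, u1.2, u3.1} {out.2, u1.1} {u3.2} on (u3, u1); out.j = own outer ports
the subtree at beta composes to {out.1} {out.2} {u1.1, u1.2, u2.1, u2.2, u3.1} {u3.2} on (u2, u3, u1); out.j = own outer ports

{out.1} {out.2} {u1.1, u1.2, u2.1, u2.2, u3.1} {u3.2}
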